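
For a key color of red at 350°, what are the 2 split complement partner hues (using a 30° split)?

Split-complementary hues sit 30° either side of the complement.
Complement of 350°: 350 + 180 = 530 → 530 − 360 = 170°
170 − 30 = 140°
170 + 30 = 200°

140° and 200°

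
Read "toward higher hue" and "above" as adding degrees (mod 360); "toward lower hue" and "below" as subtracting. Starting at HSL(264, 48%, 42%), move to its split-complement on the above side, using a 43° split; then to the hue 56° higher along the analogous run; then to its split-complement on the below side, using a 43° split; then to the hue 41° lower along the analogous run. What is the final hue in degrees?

split-comp 43° ↑ +223°: 264 + 223 = 487 → 487 − 360 = 127°
analog 56° ↑ +56°: 127 + 56 = 183°
split-comp 43° ↓ +137°: 183 + 137 = 320°
analog 41° ↓ −41°: 320 − 41 = 279°

279°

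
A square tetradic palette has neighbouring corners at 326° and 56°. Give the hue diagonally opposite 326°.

A square tetradic scheme places four hues 90° apart; opposite corners are 180° apart.
326 + 180 = 506 → 506 − 360 = 146°

146°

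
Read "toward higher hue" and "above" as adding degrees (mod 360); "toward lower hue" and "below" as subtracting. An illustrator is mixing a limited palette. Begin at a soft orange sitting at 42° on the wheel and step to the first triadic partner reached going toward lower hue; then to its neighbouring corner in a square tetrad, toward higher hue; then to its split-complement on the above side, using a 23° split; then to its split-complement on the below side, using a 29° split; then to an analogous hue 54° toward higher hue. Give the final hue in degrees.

42 − 120 = -78 → -78 + 360 = 282°   (triadic ↓)
282 + 90 = 372 → 372 − 360 = 12°   (square ↑)
12 + 203 = 215°   (split-comp 23° ↑)
215 + 151 = 366 → 366 − 360 = 6°   (split-comp 29° ↓)
6 + 54 = 60°   (analog 54° ↑)

60°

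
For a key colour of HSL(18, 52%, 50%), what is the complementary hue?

198°

The complement sits 180° across the wheel.
18 + 180 = 198°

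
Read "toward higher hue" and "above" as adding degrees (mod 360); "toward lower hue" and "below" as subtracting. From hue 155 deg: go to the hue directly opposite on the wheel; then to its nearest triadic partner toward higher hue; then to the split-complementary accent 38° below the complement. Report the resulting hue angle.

+180° (complement): 155 + 180 = 335°
+120° (triadic ↑): 335 + 120 = 455 → 455 − 360 = 95°
+142° (split-comp 38° ↓): 95 + 142 = 237°

237°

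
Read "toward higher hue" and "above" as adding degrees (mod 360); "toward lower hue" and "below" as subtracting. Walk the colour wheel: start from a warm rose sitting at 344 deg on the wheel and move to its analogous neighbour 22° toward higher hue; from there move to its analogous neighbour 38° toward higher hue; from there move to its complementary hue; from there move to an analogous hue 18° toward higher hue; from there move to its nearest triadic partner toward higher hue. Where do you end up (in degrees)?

2°

344 + 22 = 366 → 366 − 360 = 6°   (analog 22° ↑)
6 + 38 = 44°   (analog 38° ↑)
44 + 180 = 224°   (complement)
224 + 18 = 242°   (analog 18° ↑)
242 + 120 = 362 → 362 − 360 = 2°   (triadic ↑)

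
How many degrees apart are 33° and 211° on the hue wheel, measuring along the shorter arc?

|33 − 211| = 178.
178 ≤ 180, so the shorter arc is 178°.

178°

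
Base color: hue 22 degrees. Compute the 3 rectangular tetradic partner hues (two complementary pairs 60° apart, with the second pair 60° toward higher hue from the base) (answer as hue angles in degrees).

A rectangular tetradic uses two complementary pairs 60° apart: offsets 0°, 60°, 180°, 240°.
22 + 60 = 82°
22 + 180 = 202°
22 + 240 = 262°

82°, 202°, 262°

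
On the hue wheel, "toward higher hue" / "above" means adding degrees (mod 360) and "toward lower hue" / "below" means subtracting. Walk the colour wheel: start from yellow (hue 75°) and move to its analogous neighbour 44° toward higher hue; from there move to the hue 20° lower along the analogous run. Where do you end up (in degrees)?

75 + 44 = 119°   (analog 44° ↑)
119 − 20 = 99°   (analog 20° ↓)

99°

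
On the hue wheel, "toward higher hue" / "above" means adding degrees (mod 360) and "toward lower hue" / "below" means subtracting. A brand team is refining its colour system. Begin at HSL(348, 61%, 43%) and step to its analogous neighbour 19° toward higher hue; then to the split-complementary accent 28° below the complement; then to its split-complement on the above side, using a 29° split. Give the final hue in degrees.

8°

+19° (analog 19° ↑): 348 + 19 = 367 → 367 − 360 = 7°
+152° (split-comp 28° ↓): 7 + 152 = 159°
+209° (split-comp 29° ↑): 159 + 209 = 368 → 368 − 360 = 8°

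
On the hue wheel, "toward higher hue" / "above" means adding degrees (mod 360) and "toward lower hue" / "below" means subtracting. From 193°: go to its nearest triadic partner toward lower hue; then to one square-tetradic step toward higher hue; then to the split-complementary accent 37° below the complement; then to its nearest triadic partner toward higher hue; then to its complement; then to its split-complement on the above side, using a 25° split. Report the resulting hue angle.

193 − 120 = 73°   (triadic ↓)
73 + 90 = 163°   (square ↑)
163 + 143 = 306°   (split-comp 37° ↓)
306 + 120 = 426 → 426 − 360 = 66°   (triadic ↑)
66 + 180 = 246°   (complement)
246 + 205 = 451 → 451 − 360 = 91°   (split-comp 25° ↑)

91°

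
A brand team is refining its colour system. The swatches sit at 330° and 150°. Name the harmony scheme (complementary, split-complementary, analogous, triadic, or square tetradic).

Sort the hues: 150°, 330°.
Successive gaps around the wheel: 180°, 180°.
Two hues 180° apart are complementary.

complementary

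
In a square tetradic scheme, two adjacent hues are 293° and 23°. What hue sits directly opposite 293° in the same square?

A square tetradic scheme places four hues 90° apart; opposite corners are 180° apart.
293 + 180 = 473 → 473 − 360 = 113°

113°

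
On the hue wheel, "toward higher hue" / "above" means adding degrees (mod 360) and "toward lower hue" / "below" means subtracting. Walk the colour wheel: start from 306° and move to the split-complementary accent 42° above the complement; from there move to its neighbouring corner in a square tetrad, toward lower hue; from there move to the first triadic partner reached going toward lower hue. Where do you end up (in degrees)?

306 + 222 = 528 → 528 − 360 = 168°   (split-comp 42° ↑)
168 − 90 = 78°   (square ↓)
78 − 120 = -42 → -42 + 360 = 318°   (triadic ↓)

318°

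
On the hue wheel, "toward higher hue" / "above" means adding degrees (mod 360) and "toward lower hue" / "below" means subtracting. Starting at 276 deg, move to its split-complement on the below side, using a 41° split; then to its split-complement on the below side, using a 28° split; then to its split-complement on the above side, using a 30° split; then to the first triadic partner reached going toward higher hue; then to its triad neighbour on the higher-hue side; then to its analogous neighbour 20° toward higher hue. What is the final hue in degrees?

split-comp 41° ↓ +139°: 276 + 139 = 415 → 415 − 360 = 55°
split-comp 28° ↓ +152°: 55 + 152 = 207°
split-comp 30° ↑ +210°: 207 + 210 = 417 → 417 − 360 = 57°
triadic ↑ +120°: 57 + 120 = 177°
triadic ↑ +120°: 177 + 120 = 297°
analog 20° ↑ +20°: 297 + 20 = 317°

317°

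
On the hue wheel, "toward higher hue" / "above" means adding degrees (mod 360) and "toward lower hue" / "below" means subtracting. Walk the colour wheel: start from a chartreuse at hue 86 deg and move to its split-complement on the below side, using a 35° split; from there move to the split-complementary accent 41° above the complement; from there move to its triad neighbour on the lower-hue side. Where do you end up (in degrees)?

332°

86 + 145 = 231°   (split-comp 35° ↓)
231 + 221 = 452 → 452 − 360 = 92°   (split-comp 41° ↑)
92 − 120 = -28 → -28 + 360 = 332°   (triadic ↓)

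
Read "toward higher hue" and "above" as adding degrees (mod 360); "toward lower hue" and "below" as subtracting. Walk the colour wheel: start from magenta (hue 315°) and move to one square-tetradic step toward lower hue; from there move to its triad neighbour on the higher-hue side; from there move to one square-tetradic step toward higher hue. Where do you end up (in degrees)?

75°

square ↓ −90°: 315 − 90 = 225°
triadic ↑ +120°: 225 + 120 = 345°
square ↑ +90°: 345 + 90 = 435 → 435 − 360 = 75°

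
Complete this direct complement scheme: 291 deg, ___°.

111°

The complement sits 180° across the wheel.
The full set through 291° is {111°, 291°}.
Given {291°}, the missing hue is 111°.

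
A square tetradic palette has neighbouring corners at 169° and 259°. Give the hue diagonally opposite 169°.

349°

A square tetradic scheme places four hues 90° apart; opposite corners are 180° apart.
169 + 180 = 349°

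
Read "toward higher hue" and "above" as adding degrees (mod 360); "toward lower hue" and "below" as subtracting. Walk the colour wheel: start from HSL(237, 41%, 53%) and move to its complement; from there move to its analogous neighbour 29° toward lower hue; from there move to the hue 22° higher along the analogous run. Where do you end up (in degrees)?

237 + 180 = 417 → 417 − 360 = 57°   (complement)
57 − 29 = 28°   (analog 29° ↓)
28 + 22 = 50°   (analog 22° ↑)

50°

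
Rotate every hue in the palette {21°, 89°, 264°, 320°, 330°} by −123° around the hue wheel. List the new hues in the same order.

21 − 123 = -102 → -102 + 360 = 258°
89 − 123 = -34 → -34 + 360 = 326°
264 − 123 = 141°
320 − 123 = 197°
330 − 123 = 207°

258°, 326°, 141°, 197°, 207°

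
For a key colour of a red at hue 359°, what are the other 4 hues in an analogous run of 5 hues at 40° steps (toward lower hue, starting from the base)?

319°, 279°, 239° and 199°

Analogous hues sit every 40° along the wheel.
359 − 40 = 319°
359 − 80 = 279°
359 − 120 = 239°
359 − 160 = 199°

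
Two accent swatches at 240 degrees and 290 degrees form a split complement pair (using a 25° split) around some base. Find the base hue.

85°

The accents sit 25° either side of the complement, so the complement is their short-arc midpoint on the wheel.
Short-arc midpoint of 240° and 290°: 265°.
Base is 180° from the complement: 265 − 180 = 85°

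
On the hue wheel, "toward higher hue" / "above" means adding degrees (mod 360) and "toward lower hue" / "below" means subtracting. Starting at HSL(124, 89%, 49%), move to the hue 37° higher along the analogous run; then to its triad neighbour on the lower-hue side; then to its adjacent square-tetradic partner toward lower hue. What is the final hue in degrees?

311°

analog 37° ↑ +37°: 124 + 37 = 161°
triadic ↓ −120°: 161 − 120 = 41°
square ↓ −90°: 41 − 90 = -49 → -49 + 360 = 311°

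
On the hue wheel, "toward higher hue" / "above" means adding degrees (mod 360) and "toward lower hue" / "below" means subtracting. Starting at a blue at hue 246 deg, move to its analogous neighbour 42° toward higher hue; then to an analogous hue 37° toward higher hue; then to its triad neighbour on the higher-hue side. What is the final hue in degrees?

85°

analog 42° ↑ +42°: 246 + 42 = 288°
analog 37° ↑ +37°: 288 + 37 = 325°
triadic ↑ +120°: 325 + 120 = 445 → 445 − 360 = 85°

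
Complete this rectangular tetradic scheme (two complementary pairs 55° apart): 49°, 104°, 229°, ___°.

A rectangular tetradic uses two complementary pairs 55° apart: offsets 0°, 55°, 180°, 235°.
Among {49°, 104°, 229°}, 49° and 229° are a 180° pair.
The remaining hue 104° needs its own complement: 104 + 180 = 284°

284°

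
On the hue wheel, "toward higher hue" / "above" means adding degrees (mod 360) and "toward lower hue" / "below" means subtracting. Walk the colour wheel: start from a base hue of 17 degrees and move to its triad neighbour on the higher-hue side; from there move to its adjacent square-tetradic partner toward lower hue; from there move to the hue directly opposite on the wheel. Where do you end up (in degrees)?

227°

17 + 120 = 137°   (triadic ↑)
137 − 90 = 47°   (square ↓)
47 + 180 = 227°   (complement)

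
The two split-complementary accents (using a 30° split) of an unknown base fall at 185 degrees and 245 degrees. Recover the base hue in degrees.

The accents sit 30° either side of the complement, so the complement is their short-arc midpoint on the wheel.
Short-arc midpoint of 185° and 245°: 215°.
Base is 180° from the complement: 215 − 180 = 35°

35°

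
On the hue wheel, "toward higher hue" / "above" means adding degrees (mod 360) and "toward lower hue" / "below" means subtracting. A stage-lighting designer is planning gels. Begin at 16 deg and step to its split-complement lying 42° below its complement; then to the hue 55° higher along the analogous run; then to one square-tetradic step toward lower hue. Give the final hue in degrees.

split-comp 42° ↓ +138°: 16 + 138 = 154°
analog 55° ↑ +55°: 154 + 55 = 209°
square ↓ −90°: 209 − 90 = 119°

119°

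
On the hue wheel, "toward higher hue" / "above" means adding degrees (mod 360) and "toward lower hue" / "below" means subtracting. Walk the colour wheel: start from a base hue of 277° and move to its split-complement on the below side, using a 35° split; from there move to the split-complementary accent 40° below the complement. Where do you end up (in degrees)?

split-comp 35° ↓ +145°: 277 + 145 = 422 → 422 − 360 = 62°
split-comp 40° ↓ +140°: 62 + 140 = 202°

202°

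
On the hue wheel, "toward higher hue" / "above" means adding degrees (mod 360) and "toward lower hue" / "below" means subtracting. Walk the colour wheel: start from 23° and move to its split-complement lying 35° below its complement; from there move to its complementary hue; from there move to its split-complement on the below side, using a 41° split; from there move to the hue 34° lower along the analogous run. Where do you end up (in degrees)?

93°

23 + 145 = 168°   (split-comp 35° ↓)
168 + 180 = 348°   (complement)
348 + 139 = 487 → 487 − 360 = 127°   (split-comp 41° ↓)
127 − 34 = 93°   (analog 34° ↓)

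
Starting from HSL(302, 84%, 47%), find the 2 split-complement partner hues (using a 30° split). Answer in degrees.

Split-complementary hues sit 30° either side of the complement.
Complement of 302 deg: 302 + 180 = 482 → 482 − 360 = 122°
122 − 30 = 92°
122 + 30 = 152°

92° and 152°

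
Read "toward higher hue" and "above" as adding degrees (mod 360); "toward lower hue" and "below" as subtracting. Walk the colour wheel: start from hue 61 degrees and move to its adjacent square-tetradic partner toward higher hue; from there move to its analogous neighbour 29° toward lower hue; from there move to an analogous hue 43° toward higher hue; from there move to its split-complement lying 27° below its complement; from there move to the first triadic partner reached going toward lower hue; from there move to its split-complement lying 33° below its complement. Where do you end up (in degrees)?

345°

square ↑ +90°: 61 + 90 = 151°
analog 29° ↓ −29°: 151 − 29 = 122°
analog 43° ↑ +43°: 122 + 43 = 165°
split-comp 27° ↓ +153°: 165 + 153 = 318°
triadic ↓ −120°: 318 − 120 = 198°
split-comp 33° ↓ +147°: 198 + 147 = 345°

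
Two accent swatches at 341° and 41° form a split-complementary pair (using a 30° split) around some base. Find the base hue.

The accents sit 30° either side of the complement, so the complement is their short-arc midpoint on the wheel.
Short-arc midpoint of 341° and 41°: 11°.
Base is 180° from the complement: 11 − 180 = -169 → -169 + 360 = 191°

191°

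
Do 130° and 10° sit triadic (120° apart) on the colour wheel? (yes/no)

yes

Angular distance: |130 − 10| = 120 = 120°.
Triadic (120° apart) requires 120°.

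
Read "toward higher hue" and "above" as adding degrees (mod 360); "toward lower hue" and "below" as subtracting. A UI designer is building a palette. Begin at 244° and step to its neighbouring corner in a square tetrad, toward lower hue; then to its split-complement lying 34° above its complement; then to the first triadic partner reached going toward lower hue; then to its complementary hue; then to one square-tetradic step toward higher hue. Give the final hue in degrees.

−90° (square ↓): 244 − 90 = 154°
+214° (split-comp 34° ↑): 154 + 214 = 368 → 368 − 360 = 8°
−120° (triadic ↓): 8 − 120 = -112 → -112 + 360 = 248°
+180° (complement): 248 + 180 = 428 → 428 − 360 = 68°
+90° (square ↑): 68 + 90 = 158°

158°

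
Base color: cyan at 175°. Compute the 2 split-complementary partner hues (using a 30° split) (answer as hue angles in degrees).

325° and 25°

Complement of 175°: 175 + 180 = 355°
355 − 30 = 325°
355 + 30 = 385 → 385 − 360 = 25°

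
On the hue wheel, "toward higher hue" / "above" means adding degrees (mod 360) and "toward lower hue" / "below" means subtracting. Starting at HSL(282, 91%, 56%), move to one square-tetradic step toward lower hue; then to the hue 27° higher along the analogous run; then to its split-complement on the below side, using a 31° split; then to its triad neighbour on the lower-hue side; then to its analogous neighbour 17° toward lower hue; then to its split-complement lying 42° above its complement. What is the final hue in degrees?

93°

square ↓ −90°: 282 − 90 = 192°
analog 27° ↑ +27°: 192 + 27 = 219°
split-comp 31° ↓ +149°: 219 + 149 = 368 → 368 − 360 = 8°
triadic ↓ −120°: 8 − 120 = -112 → -112 + 360 = 248°
analog 17° ↓ −17°: 248 − 17 = 231°
split-comp 42° ↑ +222°: 231 + 222 = 453 → 453 − 360 = 93°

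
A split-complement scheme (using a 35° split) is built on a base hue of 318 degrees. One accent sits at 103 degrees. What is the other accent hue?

Split-complementary hues sit 35° either side of the complement.
Complement of the base 318°: 318 + 180 = 498 → 498 − 360 = 138°
The given accent 103° is 35° one side of 138°; the other accent sits 35° the other side: 138 + 35 = 173°

173°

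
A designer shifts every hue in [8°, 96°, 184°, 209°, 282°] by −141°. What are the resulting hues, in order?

8 − 141 = -133 → -133 + 360 = 227°
96 − 141 = -45 → -45 + 360 = 315°
184 − 141 = 43°
209 − 141 = 68°
282 − 141 = 141°

227°, 315°, 43°, 68°, 141°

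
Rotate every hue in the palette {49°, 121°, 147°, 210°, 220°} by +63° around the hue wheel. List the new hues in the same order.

112°, 184°, 210°, 273°, 283°

49 + 63 = 112°
121 + 63 = 184°
147 + 63 = 210°
210 + 63 = 273°
220 + 63 = 283°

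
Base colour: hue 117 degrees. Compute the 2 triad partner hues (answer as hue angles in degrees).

A triad places three hues 120° apart.
117 + 120 = 237°
117 + 240 = 357°

237° and 357°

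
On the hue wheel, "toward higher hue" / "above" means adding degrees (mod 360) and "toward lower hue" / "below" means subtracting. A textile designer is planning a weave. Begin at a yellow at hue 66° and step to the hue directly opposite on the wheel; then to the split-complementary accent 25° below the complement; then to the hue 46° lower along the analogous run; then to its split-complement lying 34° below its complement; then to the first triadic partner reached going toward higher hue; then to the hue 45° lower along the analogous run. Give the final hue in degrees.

66 + 180 = 246°   (complement)
246 + 155 = 401 → 401 − 360 = 41°   (split-comp 25° ↓)
41 − 46 = -5 → -5 + 360 = 355°   (analog 46° ↓)
355 + 146 = 501 → 501 − 360 = 141°   (split-comp 34° ↓)
141 + 120 = 261°   (triadic ↑)
261 − 45 = 216°   (analog 45° ↓)

216°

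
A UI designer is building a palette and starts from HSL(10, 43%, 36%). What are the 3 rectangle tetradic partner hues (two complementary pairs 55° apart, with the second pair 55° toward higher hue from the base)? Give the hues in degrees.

65°, 190° and 245°

A rectangular tetradic uses two complementary pairs 55° apart: offsets 0°, 55°, 180°, 235°.
10 + 55 = 65°
10 + 180 = 190°
10 + 235 = 245°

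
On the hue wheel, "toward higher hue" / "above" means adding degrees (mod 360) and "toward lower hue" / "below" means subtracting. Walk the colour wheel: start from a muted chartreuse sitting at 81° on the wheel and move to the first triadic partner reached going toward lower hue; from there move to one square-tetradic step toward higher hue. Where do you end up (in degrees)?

51°

triadic ↓ −120°: 81 − 120 = -39 → -39 + 360 = 321°
square ↑ +90°: 321 + 90 = 411 → 411 − 360 = 51°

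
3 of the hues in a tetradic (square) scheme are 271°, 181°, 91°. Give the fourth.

1°

A square tetradic scheme places four hues every 90°.
The full set through 91° is {1°, 91°, 181°, 271°}.
Given {91°, 181°, 271°}, the missing hue is 1°.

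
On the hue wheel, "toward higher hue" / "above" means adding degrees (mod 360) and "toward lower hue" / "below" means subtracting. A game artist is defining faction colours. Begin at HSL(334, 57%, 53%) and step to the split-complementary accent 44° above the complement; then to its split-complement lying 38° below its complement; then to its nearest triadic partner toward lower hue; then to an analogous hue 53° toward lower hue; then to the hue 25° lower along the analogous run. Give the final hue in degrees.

142°

split-comp 44° ↑ +224°: 334 + 224 = 558 → 558 − 360 = 198°
split-comp 38° ↓ +142°: 198 + 142 = 340°
triadic ↓ −120°: 340 − 120 = 220°
analog 53° ↓ −53°: 220 − 53 = 167°
analog 25° ↓ −25°: 167 − 25 = 142°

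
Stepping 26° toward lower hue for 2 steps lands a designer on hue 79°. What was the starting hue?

131°

2 steps of 26° (toward lower hue) give a net shift of −52°.
Start = end − shift: 79 + 52 = 131°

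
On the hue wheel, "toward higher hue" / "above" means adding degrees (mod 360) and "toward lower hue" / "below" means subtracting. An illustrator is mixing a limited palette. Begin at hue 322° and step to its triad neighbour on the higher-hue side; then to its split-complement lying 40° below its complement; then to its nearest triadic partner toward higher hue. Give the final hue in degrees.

342°

322 + 120 = 442 → 442 − 360 = 82°   (triadic ↑)
82 + 140 = 222°   (split-comp 40° ↓)
222 + 120 = 342°   (triadic ↑)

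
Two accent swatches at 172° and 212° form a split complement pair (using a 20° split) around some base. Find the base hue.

The accents sit 20° either side of the complement, so the complement is their short-arc midpoint on the wheel.
Short-arc midpoint of 172° and 212°: 192°.
Base is 180° from the complement: 192 − 180 = 12°

12°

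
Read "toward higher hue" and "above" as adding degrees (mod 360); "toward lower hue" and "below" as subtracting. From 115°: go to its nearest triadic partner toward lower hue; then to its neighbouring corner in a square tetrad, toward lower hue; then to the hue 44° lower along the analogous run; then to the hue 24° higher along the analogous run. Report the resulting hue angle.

115 − 120 = -5 → -5 + 360 = 355°   (triadic ↓)
355 − 90 = 265°   (square ↓)
265 − 44 = 221°   (analog 44° ↓)
221 + 24 = 245°   (analog 24° ↑)

245°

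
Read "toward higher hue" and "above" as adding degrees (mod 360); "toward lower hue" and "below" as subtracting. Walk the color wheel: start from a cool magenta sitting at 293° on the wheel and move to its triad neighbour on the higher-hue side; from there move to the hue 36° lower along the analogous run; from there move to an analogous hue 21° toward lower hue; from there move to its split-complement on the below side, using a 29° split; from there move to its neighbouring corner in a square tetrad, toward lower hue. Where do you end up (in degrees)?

57°

293 + 120 = 413 → 413 − 360 = 53°   (triadic ↑)
53 − 36 = 17°   (analog 36° ↓)
17 − 21 = -4 → -4 + 360 = 356°   (analog 21° ↓)
356 + 151 = 507 → 507 − 360 = 147°   (split-comp 29° ↓)
147 − 90 = 57°   (square ↓)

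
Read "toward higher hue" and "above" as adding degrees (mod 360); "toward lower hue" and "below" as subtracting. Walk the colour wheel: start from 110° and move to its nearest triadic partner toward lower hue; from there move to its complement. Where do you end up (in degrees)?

170°

triadic ↓ −120°: 110 − 120 = -10 → -10 + 360 = 350°
complement +180°: 350 + 180 = 530 → 530 − 360 = 170°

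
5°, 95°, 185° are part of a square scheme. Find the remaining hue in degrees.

A square tetradic scheme places four hues every 90°.
The full set through 5° is {5°, 95°, 185°, 275°}.
Given {5°, 95°, 185°}, the missing hue is 275°.

275°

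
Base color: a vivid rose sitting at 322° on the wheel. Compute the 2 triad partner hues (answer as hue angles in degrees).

82° and 202°

A triad places three hues 120° apart.
322 + 120 = 442 → 442 − 360 = 82°
322 + 240 = 562 → 562 − 360 = 202°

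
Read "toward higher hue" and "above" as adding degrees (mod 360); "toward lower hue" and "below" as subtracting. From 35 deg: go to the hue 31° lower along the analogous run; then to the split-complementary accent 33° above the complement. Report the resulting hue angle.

217°

−31° (analog 31° ↓): 35 − 31 = 4°
+213° (split-comp 33° ↑): 4 + 213 = 217°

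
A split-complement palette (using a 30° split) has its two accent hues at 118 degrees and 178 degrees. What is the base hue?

328°

The accents sit 30° either side of the complement, so the complement is their short-arc midpoint on the wheel.
Short-arc midpoint of 118° and 178°: 148°.
Base is 180° from the complement: 148 − 180 = -32 → -32 + 360 = 328°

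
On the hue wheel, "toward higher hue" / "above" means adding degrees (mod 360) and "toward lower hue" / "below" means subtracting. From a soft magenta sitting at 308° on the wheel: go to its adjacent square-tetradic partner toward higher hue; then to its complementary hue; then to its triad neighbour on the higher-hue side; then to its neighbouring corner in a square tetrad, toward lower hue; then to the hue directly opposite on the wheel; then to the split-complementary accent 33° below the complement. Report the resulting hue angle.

215°

square ↑ +90°: 308 + 90 = 398 → 398 − 360 = 38°
complement +180°: 38 + 180 = 218°
triadic ↑ +120°: 218 + 120 = 338°
square ↓ −90°: 338 − 90 = 248°
complement +180°: 248 + 180 = 428 → 428 − 360 = 68°
split-comp 33° ↓ +147°: 68 + 147 = 215°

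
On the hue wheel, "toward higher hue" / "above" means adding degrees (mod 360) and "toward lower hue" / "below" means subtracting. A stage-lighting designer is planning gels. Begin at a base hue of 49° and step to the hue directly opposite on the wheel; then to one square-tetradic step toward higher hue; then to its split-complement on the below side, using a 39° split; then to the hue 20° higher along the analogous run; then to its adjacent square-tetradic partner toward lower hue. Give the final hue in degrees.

complement +180°: 49 + 180 = 229°
square ↑ +90°: 229 + 90 = 319°
split-comp 39° ↓ +141°: 319 + 141 = 460 → 460 − 360 = 100°
analog 20° ↑ +20°: 100 + 20 = 120°
square ↓ −90°: 120 − 90 = 30°

30°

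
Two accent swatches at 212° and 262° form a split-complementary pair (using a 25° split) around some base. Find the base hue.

57°

The accents sit 25° either side of the complement, so the complement is their short-arc midpoint on the wheel.
Short-arc midpoint of 212° and 262°: 237°.
Base is 180° from the complement: 237 − 180 = 57°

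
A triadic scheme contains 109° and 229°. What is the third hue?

349°

A triad spaces three hues 120° apart.
The full set is {109°, 229°, 349°}.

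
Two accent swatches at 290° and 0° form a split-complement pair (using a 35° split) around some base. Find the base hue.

145°

The accents sit 35° either side of the complement, so the complement is their short-arc midpoint on the wheel.
Short-arc midpoint of 290° and 0°: 325°.
Base is 180° from the complement: 325 − 180 = 145°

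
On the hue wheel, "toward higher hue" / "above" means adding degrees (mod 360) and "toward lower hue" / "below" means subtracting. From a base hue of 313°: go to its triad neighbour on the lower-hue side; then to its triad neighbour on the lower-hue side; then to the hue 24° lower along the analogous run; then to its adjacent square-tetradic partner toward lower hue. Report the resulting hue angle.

313 − 120 = 193°   (triadic ↓)
193 − 120 = 73°   (triadic ↓)
73 − 24 = 49°   (analog 24° ↓)
49 − 90 = -41 → -41 + 360 = 319°   (square ↓)

319°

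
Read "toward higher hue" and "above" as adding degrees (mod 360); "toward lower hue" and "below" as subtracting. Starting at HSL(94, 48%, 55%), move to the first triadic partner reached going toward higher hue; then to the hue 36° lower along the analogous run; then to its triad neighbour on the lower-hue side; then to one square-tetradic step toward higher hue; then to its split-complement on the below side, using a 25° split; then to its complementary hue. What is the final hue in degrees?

94 + 120 = 214°   (triadic ↑)
214 − 36 = 178°   (analog 36° ↓)
178 − 120 = 58°   (triadic ↓)
58 + 90 = 148°   (square ↑)
148 + 155 = 303°   (split-comp 25° ↓)
303 + 180 = 483 → 483 − 360 = 123°   (complement)

123°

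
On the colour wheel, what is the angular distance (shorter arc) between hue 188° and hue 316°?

128°

|188 − 316| = 128.
128 ≤ 180, so the shorter arc is 128°.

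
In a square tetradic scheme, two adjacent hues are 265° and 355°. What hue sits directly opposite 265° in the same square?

A square tetradic scheme places four hues 90° apart; opposite corners are 180° apart.
265 + 180 = 445 → 445 − 360 = 85°

85°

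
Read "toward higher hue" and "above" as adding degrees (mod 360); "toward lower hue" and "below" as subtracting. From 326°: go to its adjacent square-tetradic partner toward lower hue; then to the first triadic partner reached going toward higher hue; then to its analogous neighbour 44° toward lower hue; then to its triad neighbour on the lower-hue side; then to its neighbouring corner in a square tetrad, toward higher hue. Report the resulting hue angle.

282°

−90° (square ↓): 326 − 90 = 236°
+120° (triadic ↑): 236 + 120 = 356°
−44° (analog 44° ↓): 356 − 44 = 312°
−120° (triadic ↓): 312 − 120 = 192°
+90° (square ↑): 192 + 90 = 282°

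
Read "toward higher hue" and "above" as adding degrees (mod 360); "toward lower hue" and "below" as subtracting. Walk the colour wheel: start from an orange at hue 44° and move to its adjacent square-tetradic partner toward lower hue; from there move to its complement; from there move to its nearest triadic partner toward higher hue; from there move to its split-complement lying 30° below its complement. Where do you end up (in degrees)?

44 − 90 = -46 → -46 + 360 = 314°   (square ↓)
314 + 180 = 494 → 494 − 360 = 134°   (complement)
134 + 120 = 254°   (triadic ↑)
254 + 150 = 404 → 404 − 360 = 44°   (split-comp 30° ↓)

44°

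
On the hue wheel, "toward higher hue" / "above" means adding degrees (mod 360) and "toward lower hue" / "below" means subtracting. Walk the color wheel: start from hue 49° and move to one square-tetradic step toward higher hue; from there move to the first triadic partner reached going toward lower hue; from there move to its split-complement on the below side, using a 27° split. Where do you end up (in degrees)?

172°

+90° (square ↑): 49 + 90 = 139°
−120° (triadic ↓): 139 − 120 = 19°
+153° (split-comp 27° ↓): 19 + 153 = 172°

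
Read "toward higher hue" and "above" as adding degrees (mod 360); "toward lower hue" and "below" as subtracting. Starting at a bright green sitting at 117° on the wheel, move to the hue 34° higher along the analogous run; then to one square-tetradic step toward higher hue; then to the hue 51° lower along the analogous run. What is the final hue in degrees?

190°

+34° (analog 34° ↑): 117 + 34 = 151°
+90° (square ↑): 151 + 90 = 241°
−51° (analog 51° ↓): 241 − 51 = 190°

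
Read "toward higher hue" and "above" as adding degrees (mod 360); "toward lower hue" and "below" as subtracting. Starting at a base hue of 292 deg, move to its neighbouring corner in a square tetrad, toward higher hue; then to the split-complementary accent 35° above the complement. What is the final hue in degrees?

237°

square ↑ +90°: 292 + 90 = 382 → 382 − 360 = 22°
split-comp 35° ↑ +215°: 22 + 215 = 237°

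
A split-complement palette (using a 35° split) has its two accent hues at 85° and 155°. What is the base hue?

The accents sit 35° either side of the complement, so the complement is their short-arc midpoint on the wheel.
Short-arc midpoint of 85° and 155°: 120°.
Base is 180° from the complement: 120 − 180 = -60 → -60 + 360 = 300°

300°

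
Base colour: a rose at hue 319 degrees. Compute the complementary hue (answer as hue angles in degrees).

139°

319 + 180 = 499 → 499 − 360 = 139°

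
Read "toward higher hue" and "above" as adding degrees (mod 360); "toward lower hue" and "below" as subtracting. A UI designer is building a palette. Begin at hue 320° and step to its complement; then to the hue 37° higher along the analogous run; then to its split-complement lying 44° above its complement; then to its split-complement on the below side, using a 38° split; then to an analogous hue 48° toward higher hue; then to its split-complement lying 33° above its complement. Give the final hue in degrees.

84°

+180° (complement): 320 + 180 = 500 → 500 − 360 = 140°
+37° (analog 37° ↑): 140 + 37 = 177°
+224° (split-comp 44° ↑): 177 + 224 = 401 → 401 − 360 = 41°
+142° (split-comp 38° ↓): 41 + 142 = 183°
+48° (analog 48° ↑): 183 + 48 = 231°
+213° (split-comp 33° ↑): 231 + 213 = 444 → 444 − 360 = 84°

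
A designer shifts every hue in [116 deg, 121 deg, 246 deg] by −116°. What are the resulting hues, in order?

0°, 5°, 130°

116 − 116 = 0°
121 − 116 = 5°
246 − 116 = 130°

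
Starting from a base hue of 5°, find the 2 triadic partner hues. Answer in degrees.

5 + 120 = 125°
5 + 240 = 245°

125° and 245°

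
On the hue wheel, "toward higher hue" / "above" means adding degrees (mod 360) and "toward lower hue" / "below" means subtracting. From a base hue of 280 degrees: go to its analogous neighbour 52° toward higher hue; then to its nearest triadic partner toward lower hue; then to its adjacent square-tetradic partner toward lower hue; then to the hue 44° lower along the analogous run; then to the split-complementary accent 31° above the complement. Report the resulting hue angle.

289°

280 + 52 = 332°   (analog 52° ↑)
332 − 120 = 212°   (triadic ↓)
212 − 90 = 122°   (square ↓)
122 − 44 = 78°   (analog 44° ↓)
78 + 211 = 289°   (split-comp 31° ↑)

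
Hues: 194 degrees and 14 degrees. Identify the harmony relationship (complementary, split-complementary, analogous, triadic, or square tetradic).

Sort the hues: 14°, 194°.
Successive gaps around the wheel: 180°, 180°.
Two hues 180° apart are complementary.

complementary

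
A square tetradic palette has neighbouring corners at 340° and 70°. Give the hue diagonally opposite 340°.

A square tetradic scheme places four hues 90° apart; opposite corners are 180° apart.
340 + 180 = 520 → 520 − 360 = 160°

160°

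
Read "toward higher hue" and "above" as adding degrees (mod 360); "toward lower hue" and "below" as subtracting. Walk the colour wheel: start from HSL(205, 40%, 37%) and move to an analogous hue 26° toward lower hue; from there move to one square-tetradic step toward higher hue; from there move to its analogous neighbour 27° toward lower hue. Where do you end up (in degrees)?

242°

205 − 26 = 179°   (analog 26° ↓)
179 + 90 = 269°   (square ↑)
269 − 27 = 242°   (analog 27° ↓)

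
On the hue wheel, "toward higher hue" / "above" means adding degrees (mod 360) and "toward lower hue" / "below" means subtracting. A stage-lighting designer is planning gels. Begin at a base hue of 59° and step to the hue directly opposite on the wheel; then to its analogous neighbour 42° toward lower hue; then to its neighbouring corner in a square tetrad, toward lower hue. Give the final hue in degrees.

59 + 180 = 239°   (complement)
239 − 42 = 197°   (analog 42° ↓)
197 − 90 = 107°   (square ↓)

107°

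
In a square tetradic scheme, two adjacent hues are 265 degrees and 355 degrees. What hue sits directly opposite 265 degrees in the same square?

85°

A square tetradic scheme places four hues 90° apart; opposite corners are 180° apart.
265 + 180 = 445 → 445 − 360 = 85°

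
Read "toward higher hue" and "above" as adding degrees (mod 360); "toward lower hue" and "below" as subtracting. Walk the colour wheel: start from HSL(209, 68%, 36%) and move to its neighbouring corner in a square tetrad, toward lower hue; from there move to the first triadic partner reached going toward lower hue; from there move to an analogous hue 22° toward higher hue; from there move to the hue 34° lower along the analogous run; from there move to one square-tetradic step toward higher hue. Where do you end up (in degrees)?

square ↓ −90°: 209 − 90 = 119°
triadic ↓ −120°: 119 − 120 = -1 → -1 + 360 = 359°
analog 22° ↑ +22°: 359 + 22 = 381 → 381 − 360 = 21°
analog 34° ↓ −34°: 21 − 34 = -13 → -13 + 360 = 347°
square ↑ +90°: 347 + 90 = 437 → 437 − 360 = 77°

77°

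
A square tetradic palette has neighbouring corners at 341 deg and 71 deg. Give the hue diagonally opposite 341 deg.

161°

A square tetradic scheme places four hues 90° apart; opposite corners are 180° apart.
341 + 180 = 521 → 521 − 360 = 161°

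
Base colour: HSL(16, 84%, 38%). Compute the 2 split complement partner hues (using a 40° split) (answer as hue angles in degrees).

Split-complementary hues sit 40° either side of the complement.
Complement of 16 degrees: 16 + 180 = 196°
196 − 40 = 156°
196 + 40 = 236°

156° and 236°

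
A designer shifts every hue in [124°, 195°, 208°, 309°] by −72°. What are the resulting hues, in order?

52°, 123°, 136°, 237°

124 − 72 = 52°
195 − 72 = 123°
208 − 72 = 136°
309 − 72 = 237°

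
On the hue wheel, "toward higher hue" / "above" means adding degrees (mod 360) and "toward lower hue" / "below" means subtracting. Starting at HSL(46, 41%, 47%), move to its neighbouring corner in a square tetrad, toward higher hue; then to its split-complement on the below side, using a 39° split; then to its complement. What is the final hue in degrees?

97°

+90° (square ↑): 46 + 90 = 136°
+141° (split-comp 39° ↓): 136 + 141 = 277°
+180° (complement): 277 + 180 = 457 → 457 − 360 = 97°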